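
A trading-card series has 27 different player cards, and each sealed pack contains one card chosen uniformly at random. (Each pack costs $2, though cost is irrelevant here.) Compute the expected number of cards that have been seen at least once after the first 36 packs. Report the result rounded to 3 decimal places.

20.061

For each card, P(seen in 36 packs) = 1 - (26/27)^36 = 0.7430.
By linearity of expectation, E[distinct seen] = 27·(1 - (26/27)^36) = 20.0608.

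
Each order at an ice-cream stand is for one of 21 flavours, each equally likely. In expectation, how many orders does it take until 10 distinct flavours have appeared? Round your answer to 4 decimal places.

13.1351

Going from k to k+1 distinct takes a geometric number of orders with mean 21/(21-k).
Sum over k = 0,...,9: E = 21/21 + 21/20 + 21/19 + ... + 21/13 + 21/12 = 13.13511.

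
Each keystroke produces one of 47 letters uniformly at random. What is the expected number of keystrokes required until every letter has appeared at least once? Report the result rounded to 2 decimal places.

The wait to go from k to k+1 distinct letters is geometric with mean 47/(47-k).
E[T] = 47/47 + 47/46 + 47/45 + ... + 47/2 + 47/1 = 47·H_{47}.
H_{47} = 4.438, so E[T] = 208.584.

208.58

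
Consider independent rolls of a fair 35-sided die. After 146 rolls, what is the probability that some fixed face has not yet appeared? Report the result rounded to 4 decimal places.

0.0145

Each roll misses the fixed face with probability (35-1)/35 = 34/35, independently.
P(still missing after 146) = (34/35)^146 = 0.01452.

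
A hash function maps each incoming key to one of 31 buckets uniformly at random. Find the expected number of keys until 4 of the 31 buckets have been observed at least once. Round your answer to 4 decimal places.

With k distinct buckets already seen, the next new one arrives after an expected 31/(31-k) keys.
Sum over k = 0,...,3: E = 31/31 + 31/30 + 31/29 + 31/28 = 4.20944.

4.2094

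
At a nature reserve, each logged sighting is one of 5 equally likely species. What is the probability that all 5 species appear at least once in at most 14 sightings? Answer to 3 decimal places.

By inclusion–exclusion over which species are missing,
P(all seen) = Σ_{j=0}^{5} (-1)^j C(5,j)((5-j)/5)^14
= 1.0000 - 0.2199 + 0.0078 - 0.0000 + 0.0000 - 0.0000
= 0.7879.

0.788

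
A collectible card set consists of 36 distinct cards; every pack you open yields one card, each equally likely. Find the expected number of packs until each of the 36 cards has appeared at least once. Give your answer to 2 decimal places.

After k distinct cards have appeared, the next pack gives a new one with probability (36-k)/36, so the expected wait for the (k+1)-th is 36/(36-k).
E[T] = 36/36 + 36/35 + 36/34 + ... + 36/2 + 36/1 = 36·H_{36}.
H_{36} = 4.175, so E[T] = 150.284.

150.28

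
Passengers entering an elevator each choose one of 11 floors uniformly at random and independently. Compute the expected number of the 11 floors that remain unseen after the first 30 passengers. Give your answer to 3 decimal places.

0.630

For each floor, P(unseen after 30) = (10/11)^30 = 0.0573.
By linearity of expectation, E[unseen] = 11·(10/11)^30 = 0.6304.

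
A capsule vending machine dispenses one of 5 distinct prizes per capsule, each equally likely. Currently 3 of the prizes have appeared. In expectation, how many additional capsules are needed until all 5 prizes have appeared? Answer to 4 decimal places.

7.5000

The wait to go from k to k+1 distinct prizes is geometric with mean 5/(5-k).
Sum over k = 3,...,4: E = 5/2 + 5/1 = 7.50000.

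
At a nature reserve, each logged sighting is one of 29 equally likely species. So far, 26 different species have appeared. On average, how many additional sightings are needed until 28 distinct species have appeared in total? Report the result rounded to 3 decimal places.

From k distinct to k+1 distinct takes on average 29/(29-k) sightings.
Sum over k = 26,...,27: E = 29/3 + 29/2 = 24.1667.

24.167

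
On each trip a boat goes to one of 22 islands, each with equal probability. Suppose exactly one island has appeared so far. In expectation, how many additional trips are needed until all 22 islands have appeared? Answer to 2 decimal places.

80.20

The wait to go from k to k+1 distinct islands is geometric with mean 22/(22-k).
Sum over k = 1,...,21: E = 22/21 + 22/20 + 22/19 + ... + 22/2 + 22/1 = 80.198.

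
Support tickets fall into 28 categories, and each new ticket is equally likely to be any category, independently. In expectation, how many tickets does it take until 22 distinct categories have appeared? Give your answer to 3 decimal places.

Going from k to k+1 distinct takes a geometric number of tickets with mean 28/(28-k).
Sum over k = 0,...,21: E = 28/28 + 28/27 + 28/26 + ... + 28/8 + 28/7 = 41.3608.

41.361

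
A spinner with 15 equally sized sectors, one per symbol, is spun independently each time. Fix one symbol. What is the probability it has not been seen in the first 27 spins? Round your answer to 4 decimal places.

On each spin the fixed symbol fails to appear with probability 14/15.
P(still missing after 27) = (14/15)^27 = 0.15524.

0.1552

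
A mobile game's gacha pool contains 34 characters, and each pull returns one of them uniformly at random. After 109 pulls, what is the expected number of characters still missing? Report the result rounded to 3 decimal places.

For each character, P(unseen after 109) = (33/34)^109 = 0.0386.
By linearity of expectation, E[unseen] = 34·(33/34)^109 = 1.3131.

1.313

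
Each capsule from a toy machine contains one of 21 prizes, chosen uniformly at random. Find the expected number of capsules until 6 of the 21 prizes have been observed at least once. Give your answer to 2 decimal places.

6.87

Going from k to k+1 distinct takes a geometric number of capsules with mean 21/(21-k).
Sum over k = 0,...,5: E = 21/21 + 21/20 + 21/19 + 21/18 + 21/17 + 21/16 = 6.870.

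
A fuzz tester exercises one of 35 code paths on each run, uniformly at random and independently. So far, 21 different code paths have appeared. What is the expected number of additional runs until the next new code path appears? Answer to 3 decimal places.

The number of runs until the next new code path is geometric with success probability 14/35, so its mean is 35/14.
E = 35/14 = 2.5000.

2.500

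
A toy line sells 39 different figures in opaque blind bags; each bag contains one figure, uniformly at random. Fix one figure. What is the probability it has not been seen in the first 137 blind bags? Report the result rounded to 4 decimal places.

0.0285

Each blind bag misses the fixed figure with probability (39-1)/39 = 38/39, independently.
P(still missing after 137) = (38/39)^137 = 0.02848.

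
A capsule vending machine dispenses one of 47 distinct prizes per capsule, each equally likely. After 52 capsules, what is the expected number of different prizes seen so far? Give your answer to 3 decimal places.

For each prize, P(seen in 52 capsules) = 1 - (46/47)^52 = 0.6732.
By linearity of expectation, E[distinct seen] = 47·(1 - (46/47)^52) = 31.6391.

31.639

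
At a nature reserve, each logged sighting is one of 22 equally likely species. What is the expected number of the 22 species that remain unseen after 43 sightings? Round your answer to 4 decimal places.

For each species, P(unseen after 43) = (21/22)^43 = 0.13529.
By linearity of expectation, E[unseen] = 22·(21/22)^43 = 2.97630.

2.9763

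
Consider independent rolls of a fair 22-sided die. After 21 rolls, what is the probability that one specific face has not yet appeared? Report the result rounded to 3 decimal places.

0.376

Each roll misses the fixed face with probability (22-1)/22 = 21/22, independently.
P(still missing after 21) = (21/22)^21 = 0.3765.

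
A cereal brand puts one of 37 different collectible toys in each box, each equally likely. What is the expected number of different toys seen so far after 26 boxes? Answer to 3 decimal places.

18.852

For each toy, P(seen in 26 boxes) = 1 - (36/37)^26 = 0.5095.
By linearity of expectation, E[distinct seen] = 37·(1 - (36/37)^26) = 18.8523.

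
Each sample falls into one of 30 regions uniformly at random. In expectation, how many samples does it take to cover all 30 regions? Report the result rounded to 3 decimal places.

119.850

Split into phases: going from k distinct to k+1 distinct takes on average 30/(30-k) samples.
E[T] = 30/30 + 30/29 + 30/28 + ... + 30/2 + 30/1 = 30·H_{30}.
H_{30} = 3.9950, so E[T] = 119.8496.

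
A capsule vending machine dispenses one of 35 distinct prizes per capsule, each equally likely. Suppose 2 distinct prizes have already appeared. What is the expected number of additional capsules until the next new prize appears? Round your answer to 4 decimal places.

1.0606

Each capsule yields a new prize with probability (35-2)/35 = 33/35, so the wait is geometric with mean 35/33.
E = 35/33 = 1.06061.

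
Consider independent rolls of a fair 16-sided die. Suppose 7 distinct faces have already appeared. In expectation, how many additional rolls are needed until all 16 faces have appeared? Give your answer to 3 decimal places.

45.263

The wait to go from k to k+1 distinct faces is geometric with mean 16/(16-k).
Sum over k = 7,...,15: E = 16/9 + 16/8 + 16/7 + ... + 16/2 + 16/1 = 45.2635.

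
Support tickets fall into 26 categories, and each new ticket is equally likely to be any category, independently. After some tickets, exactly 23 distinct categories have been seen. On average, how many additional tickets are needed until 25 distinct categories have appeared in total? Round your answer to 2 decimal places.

21.67

With k distinct categories already seen, the next new one takes an expected 26/(26-k) tickets.
Sum over k = 23,...,24: E = 26/3 + 26/2 = 21.667.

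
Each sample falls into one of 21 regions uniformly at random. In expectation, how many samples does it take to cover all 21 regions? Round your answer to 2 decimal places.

76.55

The wait to go from k to k+1 distinct regions is geometric with mean 21/(21-k).
E[T] = 21/21 + 21/20 + 21/19 + ... + 21/2 + 21/1 = 21·H_{21}.
H_{21} = 3.645, so E[T] = 76.553.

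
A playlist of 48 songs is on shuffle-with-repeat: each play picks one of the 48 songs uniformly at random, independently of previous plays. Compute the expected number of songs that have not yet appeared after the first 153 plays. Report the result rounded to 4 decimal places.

1.9156

For each song, P(unseen after 153) = (47/48)^153 = 0.03991.
By linearity of expectation, E[unseen] = 48·(47/48)^153 = 1.91560.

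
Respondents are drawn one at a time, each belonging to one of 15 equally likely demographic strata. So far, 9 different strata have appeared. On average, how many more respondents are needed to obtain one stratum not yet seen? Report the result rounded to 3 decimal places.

Each respondent yields a new stratum with probability (15-9)/15 = 6/15, so the wait is geometric with mean 15/6.
E = 15/6 = 2.5000.

2.500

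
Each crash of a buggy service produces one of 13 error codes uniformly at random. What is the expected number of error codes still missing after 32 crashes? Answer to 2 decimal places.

1.00

For each error code, P(unseen after 32) = (12/13)^32 = 0.077.
By linearity of expectation, E[unseen] = 13·(12/13)^32 = 1.004.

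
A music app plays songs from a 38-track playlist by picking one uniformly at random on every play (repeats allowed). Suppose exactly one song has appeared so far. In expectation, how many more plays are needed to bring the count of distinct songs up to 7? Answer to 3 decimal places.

With k distinct songs already seen, the next new one takes an expected 38/(38-k) plays.
Sum over k = 1,...,6: E = 38/37 + 38/36 + 38/35 + 38/34 + 38/33 + 38/32 = 6.6250.

6.625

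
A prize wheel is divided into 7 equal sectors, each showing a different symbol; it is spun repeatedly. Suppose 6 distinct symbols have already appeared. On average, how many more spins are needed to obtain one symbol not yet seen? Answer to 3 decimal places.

7.000

Each spin yields a new symbol with probability (7-6)/7 = 1/7, so the wait is geometric with mean 7/1.
E = 7/1 = 7.0000.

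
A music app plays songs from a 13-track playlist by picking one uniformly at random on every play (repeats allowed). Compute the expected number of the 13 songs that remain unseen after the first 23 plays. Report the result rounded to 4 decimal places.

2.0626

For each song, P(unseen after 23) = (12/13)^23 = 0.15866.
By linearity of expectation, E[unseen] = 13·(12/13)^23 = 2.06260.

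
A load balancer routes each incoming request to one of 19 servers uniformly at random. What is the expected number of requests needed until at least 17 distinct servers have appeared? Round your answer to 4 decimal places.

38.9071

With k distinct servers already seen, the next new one arrives after an expected 19/(19-k) requests.
Sum over k = 0,...,16: E = 19/19 + 19/18 + 19/17 + ... + 19/4 + 19/3 = 38.90705.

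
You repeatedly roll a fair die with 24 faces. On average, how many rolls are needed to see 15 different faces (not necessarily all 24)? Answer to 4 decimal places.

22.7278

Going from k to k+1 distinct takes a geometric number of rolls with mean 24/(24-k).
Sum over k = 0,...,14: E = 24/24 + 24/23 + 24/22 + ... + 24/11 + 24/10 = 22.72776.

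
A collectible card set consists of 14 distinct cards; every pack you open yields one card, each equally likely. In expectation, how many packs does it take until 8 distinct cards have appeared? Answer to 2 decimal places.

11.22

With k distinct cards already seen, the next new one arrives after an expected 14/(14-k) packs.
Sum over k = 0,...,7: E = 14/14 + 14/13 + 14/12 + ... + 14/8 + 14/7 = 11.222.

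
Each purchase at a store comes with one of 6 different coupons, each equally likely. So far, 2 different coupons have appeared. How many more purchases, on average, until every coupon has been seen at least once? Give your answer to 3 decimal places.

12.500

The wait to go from k to k+1 distinct coupons is geometric with mean 6/(6-k).
Sum over k = 2,...,5: E = 6/4 + 6/3 + 6/2 + 6/1 = 12.5000.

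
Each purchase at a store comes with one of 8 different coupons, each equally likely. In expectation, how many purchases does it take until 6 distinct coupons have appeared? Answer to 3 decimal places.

9.743

With k distinct coupons already seen, the next new one arrives after an expected 8/(8-k) purchases.
Sum over k = 0,...,5: E = 8/8 + 8/7 + 8/6 + 8/5 + 8/4 + 8/3 = 9.7429.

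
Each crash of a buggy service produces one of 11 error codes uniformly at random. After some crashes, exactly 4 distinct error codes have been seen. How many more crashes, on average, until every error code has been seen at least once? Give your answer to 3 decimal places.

With k distinct error codes already seen, the next new one takes an expected 11/(11-k) crashes.
Sum over k = 4,...,10: E = 11/7 + 11/6 + 11/5 + ... + 11/2 + 11/1 = 28.5214.

28.521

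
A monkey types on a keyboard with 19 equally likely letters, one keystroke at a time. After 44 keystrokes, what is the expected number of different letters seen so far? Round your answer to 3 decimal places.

17.240

For each letter, P(seen in 44 keystrokes) = 1 - (18/19)^44 = 0.9074.
By linearity of expectation, E[distinct seen] = 19·(1 - (18/19)^44) = 17.2397.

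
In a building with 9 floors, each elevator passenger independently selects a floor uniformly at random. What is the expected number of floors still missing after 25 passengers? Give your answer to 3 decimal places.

0.474

For each floor, P(unseen after 25) = (8/9)^25 = 0.0526.
By linearity of expectation, E[unseen] = 9·(8/9)^25 = 0.4736.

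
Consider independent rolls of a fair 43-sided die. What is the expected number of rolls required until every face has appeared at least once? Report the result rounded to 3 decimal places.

187.050

The wait to go from k to k+1 distinct faces is geometric with mean 43/(43-k).
E[T] = 43/43 + 43/42 + 43/41 + ... + 43/2 + 43/1 = 43·H_{43}.
H_{43} = 4.3500, so E[T] = 187.0499.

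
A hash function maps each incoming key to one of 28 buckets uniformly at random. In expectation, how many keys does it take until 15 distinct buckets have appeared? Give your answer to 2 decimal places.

With k distinct buckets already seen, the next new one arrives after an expected 28/(28-k) keys.
Sum over k = 0,...,14: E = 28/28 + 28/27 + 28/26 + ... + 28/15 + 28/14 = 20.917.

20.92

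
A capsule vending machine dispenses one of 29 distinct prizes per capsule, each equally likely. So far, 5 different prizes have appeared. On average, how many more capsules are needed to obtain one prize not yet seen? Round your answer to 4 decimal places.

Each capsule yields a new prize with probability (29-5)/29 = 24/29, so the wait is geometric with mean 29/24.
E = 29/24 = 1.20833.

1.2083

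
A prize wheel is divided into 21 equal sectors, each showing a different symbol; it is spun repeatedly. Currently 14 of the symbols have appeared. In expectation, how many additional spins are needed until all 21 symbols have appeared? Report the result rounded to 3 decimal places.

54.450

With k distinct symbols already seen, the next new one takes an expected 21/(21-k) spins.
Sum over k = 14,...,20: E = 21/7 + 21/6 + 21/5 + ... + 21/2 + 21/1 = 54.4500.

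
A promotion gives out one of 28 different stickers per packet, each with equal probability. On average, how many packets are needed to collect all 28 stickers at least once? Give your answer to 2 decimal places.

109.96

After k distinct stickers have appeared, the next packet gives a new one with probability (28-k)/28, so the expected wait for the (k+1)-th is 28/(28-k).
E[T] = 28/28 + 28/27 + 28/26 + ... + 28/2 + 28/1 = 28·H_{28}.
H_{28} = 3.927, so E[T] = 109.961.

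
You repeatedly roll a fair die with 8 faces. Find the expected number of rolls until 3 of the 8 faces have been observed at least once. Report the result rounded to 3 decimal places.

3.476

Going from k to k+1 distinct takes a geometric number of rolls with mean 8/(8-k).
Sum over k = 0,...,2: E = 8/8 + 8/7 + 8/6 = 3.4762.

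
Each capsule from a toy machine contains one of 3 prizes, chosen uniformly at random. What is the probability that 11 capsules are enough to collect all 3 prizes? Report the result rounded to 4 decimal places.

0.9653

Let A_i be the event that prize i is missing after 11 capsules. By inclusion–exclusion on the A_i,
P(all seen) = Σ_{j=0}^{3} (-1)^j C(3,j)((3-j)/3)^11
= 1.00000 - 0.03468 + 0.00002 - 0.00000
= 0.96533.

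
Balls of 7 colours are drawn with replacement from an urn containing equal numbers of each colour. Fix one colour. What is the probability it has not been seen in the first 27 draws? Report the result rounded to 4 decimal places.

0.0156

Each draw misses the fixed colour with probability (7-1)/7 = 6/7, independently.
P(still missing after 27) = (6/7)^27 = 0.01558.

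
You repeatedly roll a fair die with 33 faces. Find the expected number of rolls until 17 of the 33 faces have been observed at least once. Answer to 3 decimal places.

With k distinct faces already seen, the next new one arrives after an expected 33/(33-k) rolls.
Sum over k = 0,...,16: E = 33/33 + 33/32 + 33/31 + ... + 33/18 + 33/17 = 23.3663.

23.366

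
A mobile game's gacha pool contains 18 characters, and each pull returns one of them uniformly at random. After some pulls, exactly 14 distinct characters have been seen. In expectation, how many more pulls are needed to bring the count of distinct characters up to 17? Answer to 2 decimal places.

19.50

With k distinct characters already seen, the next new one takes an expected 18/(18-k) pulls.
Sum over k = 14,...,16: E = 18/4 + 18/3 + 18/2 = 19.500.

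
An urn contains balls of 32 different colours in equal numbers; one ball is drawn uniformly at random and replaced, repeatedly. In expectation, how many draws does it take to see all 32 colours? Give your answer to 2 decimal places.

129.87

The wait to go from k to k+1 distinct colours is geometric with mean 32/(32-k).
E[T] = 32/32 + 32/31 + 32/30 + ... + 32/2 + 32/1 = 32·H_{32}.
H_{32} = 4.058, so E[T] = 129.872.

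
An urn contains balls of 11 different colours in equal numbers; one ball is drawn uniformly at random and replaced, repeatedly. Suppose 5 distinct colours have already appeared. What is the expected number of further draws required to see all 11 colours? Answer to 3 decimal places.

26.950

From k distinct to k+1 distinct takes on average 11/(11-k) draws.
Sum over k = 5,...,10: E = 11/6 + 11/5 + 11/4 + 11/3 + 11/2 + 11/1 = 26.9500.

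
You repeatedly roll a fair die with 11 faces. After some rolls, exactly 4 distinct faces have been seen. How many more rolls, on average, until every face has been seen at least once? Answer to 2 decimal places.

28.52

From k distinct to k+1 distinct takes on average 11/(11-k) rolls.
Sum over k = 4,...,10: E = 11/7 + 11/6 + 11/5 + ... + 11/2 + 11/1 = 28.521.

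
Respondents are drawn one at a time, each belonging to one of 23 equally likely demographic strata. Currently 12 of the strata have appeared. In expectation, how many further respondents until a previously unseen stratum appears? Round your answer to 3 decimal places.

The number of respondents until the next new stratum is geometric with success probability 11/23, so its mean is 23/11.
E = 23/11 = 2.0909.

2.091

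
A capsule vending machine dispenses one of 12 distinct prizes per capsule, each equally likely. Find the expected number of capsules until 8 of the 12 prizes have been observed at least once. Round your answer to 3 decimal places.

12.239

Going from k to k+1 distinct takes a geometric number of capsules with mean 12/(12-k).
Sum over k = 0,...,7: E = 12/12 + 12/11 + 12/10 + ... + 12/6 + 12/5 = 12.2385.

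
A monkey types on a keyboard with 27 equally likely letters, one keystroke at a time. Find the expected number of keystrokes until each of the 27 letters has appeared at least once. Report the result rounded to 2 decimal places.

105.07

The wait to go from k to k+1 distinct letters is geometric with mean 27/(27-k).
E[T] = 27/27 + 27/26 + 27/25 + ... + 27/2 + 27/1 = 27·H_{27}.
H_{27} = 3.891, so E[T] = 105.069.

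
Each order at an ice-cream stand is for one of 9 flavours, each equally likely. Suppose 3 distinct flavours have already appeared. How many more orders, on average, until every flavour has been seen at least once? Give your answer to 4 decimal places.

From k distinct to k+1 distinct takes on average 9/(9-k) orders.
Sum over k = 3,...,8: E = 9/6 + 9/5 + 9/4 + 9/3 + 9/2 + 9/1 = 22.05000.

22.0500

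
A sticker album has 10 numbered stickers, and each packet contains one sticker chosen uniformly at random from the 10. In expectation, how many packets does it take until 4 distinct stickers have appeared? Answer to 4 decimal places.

Going from k to k+1 distinct takes a geometric number of packets with mean 10/(10-k).
Sum over k = 0,...,3: E = 10/10 + 10/9 + 10/8 + 10/7 = 4.78968.

4.7897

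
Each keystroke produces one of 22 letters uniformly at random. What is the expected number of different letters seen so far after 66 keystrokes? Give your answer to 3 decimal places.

20.979

For each letter, P(seen in 66 keystrokes) = 1 - (21/22)^66 = 0.9536.
By linearity of expectation, E[distinct seen] = 22·(1 - (21/22)^66) = 20.9791.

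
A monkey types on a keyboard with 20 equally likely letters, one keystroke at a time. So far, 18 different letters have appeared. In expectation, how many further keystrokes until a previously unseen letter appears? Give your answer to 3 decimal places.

10.000

The number of keystrokes until the next new letter is geometric with success probability 2/20, so its mean is 20/2.
E = 20/2 = 10.0000.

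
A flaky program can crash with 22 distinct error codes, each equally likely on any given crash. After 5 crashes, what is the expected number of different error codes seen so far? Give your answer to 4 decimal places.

For each error code, P(seen in 5 crashes) = 1 - (21/22)^5 = 0.20753.
By linearity of expectation, E[distinct seen] = 22·(1 - (21/22)^5) = 4.56565.

4.5657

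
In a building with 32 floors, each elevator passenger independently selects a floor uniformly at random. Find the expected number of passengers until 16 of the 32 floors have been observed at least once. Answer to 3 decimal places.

21.689

Going from k to k+1 distinct takes a geometric number of passengers with mean 32/(32-k).
Sum over k = 0,...,15: E = 32/32 + 32/31 + 32/30 + ... + 32/18 + 32/17 = 21.6885.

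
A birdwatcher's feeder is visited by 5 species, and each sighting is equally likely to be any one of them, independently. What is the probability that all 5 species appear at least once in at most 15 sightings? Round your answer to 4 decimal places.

Let A_i be the event that species i is missing after 15 sightings. By inclusion–exclusion on the A_i,
P(all seen) = Σ_{j=0}^{5} (-1)^j C(5,j)((5-j)/5)^15
= 1.00000 - 0.17592 + 0.00470 - 0.00001 + 0.00000 - 0.00000
= 0.82877.

0.8288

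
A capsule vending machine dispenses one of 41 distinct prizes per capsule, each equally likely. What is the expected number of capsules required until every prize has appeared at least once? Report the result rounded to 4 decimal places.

After k distinct prizes have appeared, the next capsule gives a new one with probability (41-k)/41, so the expected wait for the (k+1)-th is 41/(41-k).
E[T] = 41/41 + 41/40 + 41/39 + ... + 41/2 + 41/1 = 41·H_{41}.
H_{41} = 4.30293, so E[T] = 176.42026.

176.4203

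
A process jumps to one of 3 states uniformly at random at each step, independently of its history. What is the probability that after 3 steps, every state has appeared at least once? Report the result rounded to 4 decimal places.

0.2222

Let A_i be the event that state i is missing after 3 steps. By inclusion–exclusion on the A_i,
P(all seen) = Σ_{j=0}^{3} (-1)^j C(3,j)((3-j)/3)^3
= 1.00000 - 0.88889 + 0.11111 - 0.00000
= 0.22222.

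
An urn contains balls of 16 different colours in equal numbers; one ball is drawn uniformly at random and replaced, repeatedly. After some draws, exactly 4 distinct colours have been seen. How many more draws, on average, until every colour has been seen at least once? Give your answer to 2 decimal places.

49.65

With k distinct colours already seen, the next new one takes an expected 16/(16-k) draws.
Sum over k = 4,...,15: E = 16/12 + 16/11 + 16/10 + ... + 16/2 + 16/1 = 49.651.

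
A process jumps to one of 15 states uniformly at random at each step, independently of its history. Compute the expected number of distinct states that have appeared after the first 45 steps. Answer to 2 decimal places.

For each state, P(seen in 45 steps) = 1 - (14/15)^45 = 0.955.
By linearity of expectation, E[distinct seen] = 15·(1 - (14/15)^45) = 14.327.

14.33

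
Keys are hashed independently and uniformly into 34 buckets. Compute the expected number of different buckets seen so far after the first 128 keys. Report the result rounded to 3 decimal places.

For each bucket, P(seen in 128 keys) = 1 - (33/34)^128 = 0.9781.
By linearity of expectation, E[distinct seen] = 34·(1 - (33/34)^128) = 33.2553.

33.255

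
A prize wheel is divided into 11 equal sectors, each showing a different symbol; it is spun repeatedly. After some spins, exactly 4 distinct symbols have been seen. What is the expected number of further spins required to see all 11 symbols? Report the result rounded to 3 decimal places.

The wait to go from k to k+1 distinct symbols is geometric with mean 11/(11-k).
Sum over k = 4,...,10: E = 11/7 + 11/6 + 11/5 + ... + 11/2 + 11/1 = 28.5214.

28.521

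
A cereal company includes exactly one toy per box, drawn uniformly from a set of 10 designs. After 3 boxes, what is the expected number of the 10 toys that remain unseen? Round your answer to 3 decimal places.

7.290

For each toy, P(unseen after 3) = (9/10)^3 = 0.7290.
By linearity of expectation, E[unseen] = 10·(9/10)^3 = 7.2900.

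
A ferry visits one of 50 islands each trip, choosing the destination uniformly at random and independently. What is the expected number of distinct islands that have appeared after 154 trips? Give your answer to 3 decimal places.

47.773

For each island, P(seen in 154 trips) = 1 - (49/50)^154 = 0.9555.
By linearity of expectation, E[distinct seen] = 50·(1 - (49/50)^154) = 47.7727.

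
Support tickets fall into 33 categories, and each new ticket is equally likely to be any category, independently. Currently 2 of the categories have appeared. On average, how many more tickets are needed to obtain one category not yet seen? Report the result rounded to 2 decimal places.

1.06

Each ticket yields a new category with probability (33-2)/33 = 31/33, so the wait is geometric with mean 33/31.
E = 33/31 = 1.065.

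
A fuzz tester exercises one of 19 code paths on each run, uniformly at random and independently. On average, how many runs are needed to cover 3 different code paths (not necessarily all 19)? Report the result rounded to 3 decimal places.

3.173

Going from k to k+1 distinct takes a geometric number of runs with mean 19/(19-k).
Sum over k = 0,...,2: E = 19/19 + 19/18 + 19/17 = 3.1732.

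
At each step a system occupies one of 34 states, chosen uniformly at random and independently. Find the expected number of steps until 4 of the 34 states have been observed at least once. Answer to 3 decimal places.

4.190

Going from k to k+1 distinct takes a geometric number of steps with mean 34/(34-k).
Sum over k = 0,...,3: E = 34/34 + 34/33 + 34/32 + 34/31 = 4.1896.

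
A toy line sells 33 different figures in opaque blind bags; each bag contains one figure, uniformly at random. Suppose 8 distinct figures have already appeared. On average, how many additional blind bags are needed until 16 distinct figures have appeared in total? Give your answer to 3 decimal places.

From k distinct to k+1 distinct takes on average 33/(33-k) blind bags.
Sum over k = 8,...,15: E = 33/25 + 33/24 + 33/23 + ... + 33/19 + 33/18 = 12.4214.

12.421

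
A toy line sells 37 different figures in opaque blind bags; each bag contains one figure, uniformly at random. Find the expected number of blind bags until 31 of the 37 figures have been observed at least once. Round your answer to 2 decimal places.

64.81

Going from k to k+1 distinct takes a geometric number of blind bags with mean 37/(37-k).
Sum over k = 0,...,30: E = 37/37 + 37/36 + 37/35 + ... + 37/8 + 37/7 = 64.809.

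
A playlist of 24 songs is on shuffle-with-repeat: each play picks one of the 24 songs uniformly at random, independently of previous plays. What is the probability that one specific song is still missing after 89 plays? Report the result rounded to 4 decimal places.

0.0226

Each play misses the fixed song with probability (24-1)/24 = 23/24, independently.
P(still missing after 89) = (23/24)^89 = 0.02265.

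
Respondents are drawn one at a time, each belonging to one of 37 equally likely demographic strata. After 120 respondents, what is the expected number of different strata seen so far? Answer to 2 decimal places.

For each stratum, P(seen in 120 respondents) = 1 - (36/37)^120 = 0.963.
By linearity of expectation, E[distinct seen] = 37·(1 - (36/37)^120) = 35.619.

35.62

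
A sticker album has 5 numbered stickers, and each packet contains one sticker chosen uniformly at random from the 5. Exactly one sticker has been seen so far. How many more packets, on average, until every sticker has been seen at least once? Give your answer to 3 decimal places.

With k distinct stickers already seen, the next new one takes an expected 5/(5-k) packets.
Sum over k = 1,...,4: E = 5/4 + 5/3 + 5/2 + 5/1 = 10.4167.

10.417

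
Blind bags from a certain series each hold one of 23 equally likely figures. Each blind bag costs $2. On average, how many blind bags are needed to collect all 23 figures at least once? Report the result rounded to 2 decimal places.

Split into phases: going from k distinct to k+1 distinct takes on average 23/(23-k) blind bags.
E[T] = 23/23 + 23/22 + 23/21 + ... + 23/2 + 23/1 = 23·H_{23}.
H_{23} = 3.734, so E[T] = 85.889.

85.89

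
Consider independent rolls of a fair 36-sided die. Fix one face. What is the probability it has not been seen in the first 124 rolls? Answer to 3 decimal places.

Each roll misses the fixed face with probability (36-1)/36 = 35/36, independently.
P(still missing after 124) = (35/36)^124 = 0.0304.

0.030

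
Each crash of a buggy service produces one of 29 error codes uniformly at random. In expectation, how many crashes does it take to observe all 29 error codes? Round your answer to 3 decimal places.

114.888

After k distinct error codes have appeared, the next crash gives a new one with probability (29-k)/29, so the expected wait for the (k+1)-th is 29/(29-k).
E[T] = 29/29 + 29/28 + 29/27 + ... + 29/2 + 29/1 = 29·H_{29}.
H_{29} = 3.9617, so E[T] = 114.8880.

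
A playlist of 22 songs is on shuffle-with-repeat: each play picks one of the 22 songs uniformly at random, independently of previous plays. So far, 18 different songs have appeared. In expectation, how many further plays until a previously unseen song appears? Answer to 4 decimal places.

The number of plays until the next new song is geometric with success probability 4/22, so its mean is 22/4.
E = 22/4 = 5.50000.

5.5000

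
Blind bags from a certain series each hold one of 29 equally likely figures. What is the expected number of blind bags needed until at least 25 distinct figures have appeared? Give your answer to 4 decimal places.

54.4713

With k distinct figures already seen, the next new one arrives after an expected 29/(29-k) blind bags.
Sum over k = 0,...,24: E = 29/29 + 29/28 + 29/27 + ... + 29/6 + 29/5 = 54.47129.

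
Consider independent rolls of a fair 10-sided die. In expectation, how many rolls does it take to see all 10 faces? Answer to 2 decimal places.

Split into phases: going from k distinct to k+1 distinct takes on average 10/(10-k) rolls.
E[T] = 10/10 + 10/9 + 10/8 + ... + 10/2 + 10/1 = 10·H_{10}.
H_{10} = 2.929, so E[T] = 29.290.

29.29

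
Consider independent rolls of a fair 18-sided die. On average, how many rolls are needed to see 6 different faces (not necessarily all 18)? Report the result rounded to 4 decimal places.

Going from k to k+1 distinct takes a geometric number of rolls with mean 18/(18-k).
Sum over k = 0,...,5: E = 18/18 + 18/17 + 18/16 + 18/15 + 18/14 + 18/13 = 7.05415.

7.0542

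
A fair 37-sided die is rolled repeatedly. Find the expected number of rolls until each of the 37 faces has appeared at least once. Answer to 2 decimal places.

155.46

After k distinct faces have appeared, the next roll gives a new one with probability (37-k)/37, so the expected wait for the (k+1)-th is 37/(37-k).
E[T] = 37/37 + 37/36 + 37/35 + ... + 37/2 + 37/1 = 37·H_{37}.
H_{37} = 4.202, so E[T] = 155.459.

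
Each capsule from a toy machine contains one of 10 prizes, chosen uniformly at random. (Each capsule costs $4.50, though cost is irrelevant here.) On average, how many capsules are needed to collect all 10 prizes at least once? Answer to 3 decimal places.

29.290

The wait to go from k to k+1 distinct prizes is geometric with mean 10/(10-k).
E[T] = 10/10 + 10/9 + 10/8 + ... + 10/2 + 10/1 = 10·H_{10}.
H_{10} = 2.9290, so E[T] = 29.2897.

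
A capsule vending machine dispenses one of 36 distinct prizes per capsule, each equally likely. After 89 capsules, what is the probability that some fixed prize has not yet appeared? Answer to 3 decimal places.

On each capsule the fixed prize fails to appear with probability 35/36.
P(still missing after 89) = (35/36)^89 = 0.0815.

0.081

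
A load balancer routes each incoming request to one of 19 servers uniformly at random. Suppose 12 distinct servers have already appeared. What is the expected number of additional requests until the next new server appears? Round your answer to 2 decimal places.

Each request yields a new server with probability (19-12)/19 = 7/19, so the wait is geometric with mean 19/7.
E = 19/7 = 2.714.

2.71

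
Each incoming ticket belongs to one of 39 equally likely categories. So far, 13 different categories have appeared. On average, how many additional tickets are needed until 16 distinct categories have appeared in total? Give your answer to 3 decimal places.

4.685

From k distinct to k+1 distinct takes on average 39/(39-k) tickets.
Sum over k = 13,...,15: E = 39/26 + 39/25 + 39/24 = 4.6850.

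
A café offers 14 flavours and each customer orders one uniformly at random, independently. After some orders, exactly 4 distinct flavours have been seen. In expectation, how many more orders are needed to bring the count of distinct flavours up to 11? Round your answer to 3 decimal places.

With k distinct flavours already seen, the next new one takes an expected 14/(14-k) orders.
Sum over k = 4,...,10: E = 14/10 + 14/9 + 14/8 + ... + 14/5 + 14/4 = 15.3389.

15.339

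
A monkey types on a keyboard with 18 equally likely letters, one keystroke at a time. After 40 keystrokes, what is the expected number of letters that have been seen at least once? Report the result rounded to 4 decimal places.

For each letter, P(seen in 40 keystrokes) = 1 - (17/18)^40 = 0.89836.
By linearity of expectation, E[distinct seen] = 18·(1 - (17/18)^40) = 16.17051.

16.1705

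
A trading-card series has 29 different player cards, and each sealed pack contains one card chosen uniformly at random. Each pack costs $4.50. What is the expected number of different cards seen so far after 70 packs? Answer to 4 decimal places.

For each card, P(seen in 70 packs) = 1 - (28/29)^70 = 0.91426.
By linearity of expectation, E[distinct seen] = 29·(1 - (28/29)^70) = 26.51343.

26.5134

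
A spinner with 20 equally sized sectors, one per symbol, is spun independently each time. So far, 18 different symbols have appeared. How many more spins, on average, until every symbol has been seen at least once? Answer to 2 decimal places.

The wait to go from k to k+1 distinct symbols is geometric with mean 20/(20-k).
Sum over k = 18,...,19: E = 20/2 + 20/1 = 30.000.

30.00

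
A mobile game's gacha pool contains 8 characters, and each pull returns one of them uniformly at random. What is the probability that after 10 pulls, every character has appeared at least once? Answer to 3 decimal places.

0.028

Let A_i be the event that character i is missing after 10 pulls. By inclusion–exclusion on the A_i,
P(all seen) = Σ_{j=0}^{8} (-1)^j C(8,j)((8-j)/8)^10
= 1.0000 - 2.1046 + 1.5768 - 0.5093 + 0.0684 - 0.0031 + 0.0000 - 0.0000 + 0.0000
= 0.0282.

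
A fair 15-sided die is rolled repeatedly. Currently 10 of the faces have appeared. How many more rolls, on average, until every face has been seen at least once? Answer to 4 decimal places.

With k distinct faces already seen, the next new one takes an expected 15/(15-k) rolls.
Sum over k = 10,...,14: E = 15/5 + 15/4 + 15/3 + 15/2 + 15/1 = 34.25000.

34.2500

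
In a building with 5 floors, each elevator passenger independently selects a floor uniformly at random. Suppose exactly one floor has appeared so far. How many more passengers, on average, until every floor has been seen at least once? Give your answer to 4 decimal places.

10.4167

From k distinct to k+1 distinct takes on average 5/(5-k) passengers.
Sum over k = 1,...,4: E = 5/4 + 5/3 + 5/2 + 5/1 = 10.41667.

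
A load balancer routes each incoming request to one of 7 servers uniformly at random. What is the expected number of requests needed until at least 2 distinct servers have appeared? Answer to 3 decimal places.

Going from k to k+1 distinct takes a geometric number of requests with mean 7/(7-k).
Sum over k = 0,...,1: E = 7/7 + 7/6 = 2.1667.

2.167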